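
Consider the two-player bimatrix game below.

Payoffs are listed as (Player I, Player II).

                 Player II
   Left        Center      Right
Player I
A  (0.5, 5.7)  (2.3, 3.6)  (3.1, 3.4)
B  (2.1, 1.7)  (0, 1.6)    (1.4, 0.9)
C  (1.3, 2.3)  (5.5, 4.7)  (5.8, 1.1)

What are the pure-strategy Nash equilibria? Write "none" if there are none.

(B, Left); (C, Center)

For each player, find the best response to each opponent profile; mutual best responses are the pure NE.
Player I against Left: payoffs 0.5, 2.1, 1.3 → best response B.
Player I against Center: payoffs 2.3, 0, 5.5 → best response C.
Player I against Right: payoffs 3.1, 1.4, 5.8 → best response C.
Player II against A: payoffs 5.7, 3.6, 3.4 → best response Left.
Player II against B: payoffs 1.7, 1.6, 0.9 → best response Left.
Player II against C: payoffs 2.3, 4.7, 1.1 → best response Center.
Mutual best responses: (B, Left); (C, Center).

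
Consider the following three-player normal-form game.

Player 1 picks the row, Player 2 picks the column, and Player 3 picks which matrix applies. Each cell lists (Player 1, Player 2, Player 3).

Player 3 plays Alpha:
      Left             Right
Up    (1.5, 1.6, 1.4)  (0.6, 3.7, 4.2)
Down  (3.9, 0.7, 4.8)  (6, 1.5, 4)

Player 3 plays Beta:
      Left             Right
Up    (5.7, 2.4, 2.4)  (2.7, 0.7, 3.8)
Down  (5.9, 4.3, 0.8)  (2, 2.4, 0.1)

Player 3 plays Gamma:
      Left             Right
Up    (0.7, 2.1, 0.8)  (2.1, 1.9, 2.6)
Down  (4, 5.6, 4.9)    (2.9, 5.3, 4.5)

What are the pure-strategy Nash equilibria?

For each player, find the best response to each opponent profile; mutual best responses are the pure NE.
Player 1 against (Left, Alpha): payoffs 1.5, 3.9 → best response Down.
Player 1 against (Left, Beta): payoffs 5.7, 5.9 → best response Down.
Player 1 against (Left, Gamma): payoffs 0.7, 4 → best response Down.
Player 1 against (Right, Alpha): payoffs 0.6, 6 → best response Down.
Player 1 against (Right, Beta): payoffs 2.7, 2 → best response Up.
Player 1 against (Right, Gamma): payoffs 2.1, 2.9 → best response Down.
Player 2 against (Up, Alpha): payoffs 1.6, 3.7 → best response Right.
Player 2 against (Up, Beta): payoffs 2.4, 0.7 → best response Left.
Player 2 against (Up, Gamma): payoffs 2.1, 1.9 → best response Left.
Player 2 against (Down, Alpha): payoffs 0.7, 1.5 → best response Right.
Player 2 against (Down, Beta): payoffs 4.3, 2.4 → best response Left.
Player 2 against (Down, Gamma): payoffs 5.6, 5.3 → best response Left.
Player 3 against (Up, Left): payoffs 1.4, 2.4, 0.8 → best response Beta.
Player 3 against (Up, Right): payoffs 4.2, 3.8, 2.6 → best response Alpha.
Player 3 against (Down, Left): payoffs 4.8, 0.8, 4.9 → best response Gamma.
Player 3 against (Down, Right): payoffs 4, 0.1, 4.5 → best response Gamma.
Mutual best responses: (Down, Left, Gamma).

The unique pure-strategy Nash equilibrium is (Down, Left, Gamma).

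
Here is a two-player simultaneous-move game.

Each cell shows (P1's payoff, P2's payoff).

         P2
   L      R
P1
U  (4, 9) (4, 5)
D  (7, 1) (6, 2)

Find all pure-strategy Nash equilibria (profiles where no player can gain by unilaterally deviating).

P1 against L: payoffs 4, 7 → best response D.
P1 against R: payoffs 4, 6 → best response D.
P2 against U: payoffs 9, 5 → best response L.
P2 against D: payoffs 1, 2 → best response R.
Mutual best responses: (D, R).

The unique pure-strategy Nash equilibrium is (D, R).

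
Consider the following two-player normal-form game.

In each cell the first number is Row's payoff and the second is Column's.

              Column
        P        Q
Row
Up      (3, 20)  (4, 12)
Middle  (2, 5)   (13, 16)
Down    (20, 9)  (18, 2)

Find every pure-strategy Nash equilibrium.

Pure NE: (Down, P)

Row against P: payoffs 3, 2, 20 → best response Down.
Row against Q: payoffs 4, 13, 18 → best response Down.
Column against Up: payoffs 20, 12 → best response P.
Column against Middle: payoffs 5, 16 → best response Q.
Column against Down: payoffs 9, 2 → best response P.
Mutual best responses: (Down, P).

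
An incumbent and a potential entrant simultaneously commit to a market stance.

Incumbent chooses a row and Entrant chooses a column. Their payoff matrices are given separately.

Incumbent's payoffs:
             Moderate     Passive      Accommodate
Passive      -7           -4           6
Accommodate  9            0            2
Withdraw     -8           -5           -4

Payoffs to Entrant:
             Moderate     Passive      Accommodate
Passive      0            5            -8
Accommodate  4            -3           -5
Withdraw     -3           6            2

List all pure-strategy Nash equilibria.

Mark each player's best response to every combination of opponents' strategies; a profile where every player is best-responding is a pure Nash equilibrium.
Incumbent against Moderate: payoffs -7, 9, -8 → best response Accommodate.
Incumbent against Passive: payoffs -4, 0, -5 → best response Accommodate.
Incumbent against Accommodate: payoffs 6, 2, -4 → best response Passive.
Entrant against Passive: payoffs 0, 5, -8 → best response Passive.
Entrant against Accommodate: payoffs 4, -3, -5 → best response Moderate.
Entrant against Withdraw: payoffs -3, 6, 2 → best response Passive.
Mutual best responses: (Accommodate, Moderate).

(Accommodate, Moderate)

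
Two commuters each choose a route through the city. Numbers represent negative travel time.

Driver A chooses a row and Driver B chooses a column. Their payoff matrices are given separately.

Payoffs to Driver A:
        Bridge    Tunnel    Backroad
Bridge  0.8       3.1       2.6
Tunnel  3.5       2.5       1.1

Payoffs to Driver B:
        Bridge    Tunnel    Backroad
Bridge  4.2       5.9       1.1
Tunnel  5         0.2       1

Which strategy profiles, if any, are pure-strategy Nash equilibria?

Driver A against Bridge: payoffs 0.8, 3.5 → best response Tunnel.
Driver A against Tunnel: payoffs 3.1, 2.5 → best response Bridge.
Driver A against Backroad: payoffs 2.6, 1.1 → best response Bridge.
Driver B against Bridge: payoffs 4.2, 5.9, 1.1 → best response Tunnel.
Driver B against Tunnel: payoffs 5, 0.2, 1 → best response Bridge.
Mutual best responses: (Bridge, Tunnel); (Tunnel, Bridge).

Pure-strategy Nash equilibria: (Bridge, Tunnel); (Tunnel, Bridge)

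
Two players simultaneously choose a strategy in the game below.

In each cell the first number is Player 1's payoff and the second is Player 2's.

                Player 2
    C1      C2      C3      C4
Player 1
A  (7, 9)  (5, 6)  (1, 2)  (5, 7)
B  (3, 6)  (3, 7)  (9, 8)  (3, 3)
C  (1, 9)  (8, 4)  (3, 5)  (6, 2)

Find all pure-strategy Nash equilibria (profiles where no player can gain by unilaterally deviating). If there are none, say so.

The pure Nash equilibria are (A, C1) and (B, C3).

Player 1 against C1: payoffs 7, 3, 1 → best response A.
Player 1 against C2: payoffs 5, 3, 8 → best response C.
Player 1 against C3: payoffs 1, 9, 3 → best response B.
Player 1 against C4: payoffs 5, 3, 6 → best response C.
Player 2 against A: payoffs 9, 6, 2, 7 → best response C1.
Player 2 against B: payoffs 6, 7, 8, 3 → best response C3.
Player 2 against C: payoffs 9, 4, 5, 2 → best response C1.
Mutual best responses: (A, C1); (B, C3).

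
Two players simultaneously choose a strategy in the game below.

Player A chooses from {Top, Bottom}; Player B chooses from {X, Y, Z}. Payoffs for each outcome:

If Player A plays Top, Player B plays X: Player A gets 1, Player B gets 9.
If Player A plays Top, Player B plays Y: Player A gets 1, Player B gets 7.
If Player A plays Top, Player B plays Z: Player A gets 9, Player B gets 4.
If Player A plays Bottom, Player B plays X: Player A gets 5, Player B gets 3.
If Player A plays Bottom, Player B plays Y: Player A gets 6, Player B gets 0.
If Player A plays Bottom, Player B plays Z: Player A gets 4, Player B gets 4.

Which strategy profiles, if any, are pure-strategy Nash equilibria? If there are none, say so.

This game has no pure Nash equilibrium.

(Top, X): Player A can switch to Bottom (1 → 5). Not NE.
(Top, Y): Player A can switch to Bottom (1 → 6). Not NE.
(Top, Z): Player B can switch to X (4 → 9). Not NE.
(Bottom, X): Player B can switch to Z (3 → 4). Not NE.
(Bottom, Y): Player B can switch to X (0 → 3). Not NE.
(Bottom, Z): Player A can switch to Top (4 → 9). Not NE.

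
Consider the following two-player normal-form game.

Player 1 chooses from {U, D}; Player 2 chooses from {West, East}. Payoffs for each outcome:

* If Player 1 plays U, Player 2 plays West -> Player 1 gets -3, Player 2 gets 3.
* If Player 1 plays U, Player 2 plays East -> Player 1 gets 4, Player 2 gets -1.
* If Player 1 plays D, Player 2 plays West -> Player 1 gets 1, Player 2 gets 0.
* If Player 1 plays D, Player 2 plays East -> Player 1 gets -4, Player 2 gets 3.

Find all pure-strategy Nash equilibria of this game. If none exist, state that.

For each strategy profile, look for a profitable unilateral deviation.
(U, West): Player 1 can switch to D (-3 → 1). Not NE.
(U, East): Player 2 can switch to West (-1 → 3). Not NE.
(D, West): Player 2 can switch to East (0 → 3). Not NE.
(D, East): Player 1 can switch to U (-4 → 4). Not NE.

No pure-strategy Nash equilibrium.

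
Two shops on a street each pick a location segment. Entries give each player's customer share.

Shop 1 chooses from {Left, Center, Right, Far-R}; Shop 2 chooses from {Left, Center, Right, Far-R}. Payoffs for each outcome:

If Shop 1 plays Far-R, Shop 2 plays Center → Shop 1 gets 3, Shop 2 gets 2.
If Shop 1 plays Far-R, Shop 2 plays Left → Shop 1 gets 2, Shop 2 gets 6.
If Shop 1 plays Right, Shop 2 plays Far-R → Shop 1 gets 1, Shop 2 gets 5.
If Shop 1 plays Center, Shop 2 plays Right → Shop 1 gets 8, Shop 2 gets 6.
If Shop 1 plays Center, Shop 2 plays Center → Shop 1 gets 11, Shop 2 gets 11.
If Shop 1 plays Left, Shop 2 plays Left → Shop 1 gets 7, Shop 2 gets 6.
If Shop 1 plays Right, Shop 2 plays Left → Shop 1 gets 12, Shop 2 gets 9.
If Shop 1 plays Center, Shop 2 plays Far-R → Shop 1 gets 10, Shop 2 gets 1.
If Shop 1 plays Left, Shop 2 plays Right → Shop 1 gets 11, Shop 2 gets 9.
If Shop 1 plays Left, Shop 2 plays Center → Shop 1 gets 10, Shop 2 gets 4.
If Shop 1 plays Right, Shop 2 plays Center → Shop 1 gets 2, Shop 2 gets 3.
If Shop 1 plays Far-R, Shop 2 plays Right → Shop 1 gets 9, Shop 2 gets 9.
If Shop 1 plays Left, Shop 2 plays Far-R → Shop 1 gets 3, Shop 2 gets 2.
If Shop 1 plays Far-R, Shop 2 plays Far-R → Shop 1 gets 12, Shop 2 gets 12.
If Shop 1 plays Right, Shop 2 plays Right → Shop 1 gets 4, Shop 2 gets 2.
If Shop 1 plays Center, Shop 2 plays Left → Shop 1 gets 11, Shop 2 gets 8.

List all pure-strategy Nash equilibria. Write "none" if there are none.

(Left, Right); (Center, Center); (Right, Left); (Far-R, Far-R)

(Left, Left): Shop 1 can switch to Center (7 → 11). Not NE.
(Left, Center): Shop 1 can switch to Center (10 → 11). Not NE.
(Left, Right): Shop 1 gets 11, best alternative 9; Shop 2 gets 9, best alternative 6. No profitable deviation — NE.
(Left, Far-R): Shop 1 can switch to Center (3 → 10). Not NE.
(Center, Left): Shop 1 can switch to Right (11 → 12). Not NE.
(Center, Center): Shop 1 gets 11, best alternative 10; Shop 2 gets 11, best alternative 8. No profitable deviation — NE.
(Center, Right): Shop 1 can switch to Left (8 → 11). Not NE.
(Center, Far-R): Shop 1 can switch to Far-R (10 → 12). Not NE.
(Right, Left): Shop 1 gets 12, best alternative 11; Shop 2 gets 9, best alternative 5. No profitable deviation — NE.
(Right, Center): Shop 1 can switch to Left (2 → 10). Not NE.
(Right, Right): Shop 1 can switch to Left (4 → 11). Not NE.
(Far-R, Far-R): Shop 1 gets 12, best alternative 10; Shop 2 gets 12, best alternative 9. No profitable deviation — NE.
(The remaining 4 profiles each have a profitable deviation by the same check.)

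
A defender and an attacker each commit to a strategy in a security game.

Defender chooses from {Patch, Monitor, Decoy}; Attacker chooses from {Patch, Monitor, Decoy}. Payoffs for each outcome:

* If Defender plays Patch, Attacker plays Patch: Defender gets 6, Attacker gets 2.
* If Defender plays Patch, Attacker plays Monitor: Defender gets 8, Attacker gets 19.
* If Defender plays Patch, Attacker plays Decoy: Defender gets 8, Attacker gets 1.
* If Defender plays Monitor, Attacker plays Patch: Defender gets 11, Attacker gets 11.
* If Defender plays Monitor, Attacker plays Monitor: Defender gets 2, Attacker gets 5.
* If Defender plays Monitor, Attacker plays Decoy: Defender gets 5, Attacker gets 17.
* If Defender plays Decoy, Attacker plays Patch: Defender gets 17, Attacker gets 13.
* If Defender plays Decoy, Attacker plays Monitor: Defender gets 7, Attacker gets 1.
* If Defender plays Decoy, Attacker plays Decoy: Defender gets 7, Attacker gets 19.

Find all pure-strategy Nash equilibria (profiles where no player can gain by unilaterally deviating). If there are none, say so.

Pure NE: (Patch, Monitor)

Defender against Patch: payoffs 6, 11, 17 → best response Decoy.
Defender against Monitor: payoffs 8, 2, 7 → best response Patch.
Defender against Decoy: payoffs 8, 5, 7 → best response Patch.
Attacker against Patch: payoffs 2, 19, 1 → best response Monitor.
Attacker against Monitor: payoffs 11, 5, 17 → best response Decoy.
Attacker against Decoy: payoffs 13, 1, 19 → best response Decoy.
Mutual best responses: (Patch, Monitor).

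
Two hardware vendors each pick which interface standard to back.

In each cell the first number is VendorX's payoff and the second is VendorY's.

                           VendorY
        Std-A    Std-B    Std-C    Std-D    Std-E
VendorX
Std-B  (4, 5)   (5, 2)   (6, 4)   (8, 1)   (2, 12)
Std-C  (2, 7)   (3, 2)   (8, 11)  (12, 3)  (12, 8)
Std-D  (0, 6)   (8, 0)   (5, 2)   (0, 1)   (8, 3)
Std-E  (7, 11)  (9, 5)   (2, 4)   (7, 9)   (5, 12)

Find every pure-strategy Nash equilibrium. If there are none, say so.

The unique pure-strategy Nash equilibrium is (Std-C, Std-C).

(Std-B, Std-A): VendorX can switch to Std-E (4 → 7). Not NE.
(Std-B, Std-B): VendorX can switch to Std-D (5 → 8). Not NE.
(Std-B, Std-C): VendorX can switch to Std-C (6 → 8). Not NE.
(Std-B, Std-D): VendorX can switch to Std-C (8 → 12). Not NE.
(Std-B, Std-E): VendorX can switch to Std-C (2 → 12). Not NE.
(Std-C, Std-A): VendorX can switch to Std-B (2 → 4). Not NE.
(Std-C, Std-B): VendorX can switch to Std-B (3 → 5). Not NE.
(Std-C, Std-C): VendorX gets 8, best alternative 6; VendorY gets 11, best alternative 8. No profitable deviation — NE.
(Std-C, Std-D): VendorY can switch to Std-A (3 → 7). Not NE.
(Std-C, Std-E): VendorY can switch to Std-C (8 → 11). Not NE.
(Std-D, Std-A): VendorX can switch to Std-B (0 → 4). Not NE.
(The remaining 9 profiles each have a profitable deviation by the same check.)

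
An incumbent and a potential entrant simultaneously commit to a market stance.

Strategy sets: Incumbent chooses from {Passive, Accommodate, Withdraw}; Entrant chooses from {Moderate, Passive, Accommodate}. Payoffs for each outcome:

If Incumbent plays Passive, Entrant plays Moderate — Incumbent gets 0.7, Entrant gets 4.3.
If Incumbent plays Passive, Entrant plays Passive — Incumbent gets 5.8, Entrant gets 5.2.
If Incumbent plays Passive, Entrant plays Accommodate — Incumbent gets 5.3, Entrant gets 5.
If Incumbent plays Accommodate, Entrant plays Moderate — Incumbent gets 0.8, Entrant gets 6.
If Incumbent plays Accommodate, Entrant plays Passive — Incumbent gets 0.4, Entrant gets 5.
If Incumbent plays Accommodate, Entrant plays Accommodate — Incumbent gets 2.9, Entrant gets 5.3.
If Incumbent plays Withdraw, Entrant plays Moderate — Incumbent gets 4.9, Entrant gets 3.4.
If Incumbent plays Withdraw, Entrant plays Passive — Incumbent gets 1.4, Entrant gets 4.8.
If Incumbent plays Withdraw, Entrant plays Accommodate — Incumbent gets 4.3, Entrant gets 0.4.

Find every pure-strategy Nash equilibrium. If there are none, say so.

For each player, find the best response to each opponent profile; mutual best responses are the pure NE.
Incumbent against Moderate: payoffs 0.7, 0.8, 4.9 → best response Withdraw.
Incumbent against Passive: payoffs 5.8, 0.4, 1.4 → best response Passive.
Incumbent against Accommodate: payoffs 5.3, 2.9, 4.3 → best response Passive.
Entrant against Passive: payoffs 4.3, 5.2, 5 → best response Passive.
Entrant against Accommodate: payoffs 6, 5, 5.3 → best response Moderate.
Entrant against Withdraw: payoffs 3.4, 4.8, 0.4 → best response Passive.
Mutual best responses: (Passive, Passive).

(Passive, Passive)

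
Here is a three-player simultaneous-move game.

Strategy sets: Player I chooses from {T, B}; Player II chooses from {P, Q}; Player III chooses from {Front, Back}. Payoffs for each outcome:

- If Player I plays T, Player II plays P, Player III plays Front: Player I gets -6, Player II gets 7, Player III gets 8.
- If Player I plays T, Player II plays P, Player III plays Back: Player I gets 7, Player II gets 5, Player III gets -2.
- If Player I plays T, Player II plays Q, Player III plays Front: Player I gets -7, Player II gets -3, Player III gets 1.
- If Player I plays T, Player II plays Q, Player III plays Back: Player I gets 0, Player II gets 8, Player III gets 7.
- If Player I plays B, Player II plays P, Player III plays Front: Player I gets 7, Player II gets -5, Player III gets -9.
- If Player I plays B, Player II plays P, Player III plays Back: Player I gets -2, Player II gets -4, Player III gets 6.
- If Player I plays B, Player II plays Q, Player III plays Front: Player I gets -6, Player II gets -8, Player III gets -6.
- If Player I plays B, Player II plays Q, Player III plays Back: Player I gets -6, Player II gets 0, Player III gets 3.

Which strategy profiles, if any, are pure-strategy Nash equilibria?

For each player, find the best response to each opponent profile; mutual best responses are the pure NE.
Player I against (P, Front): payoffs -6, 7 → best response B.
Player I against (P, Back): payoffs 7, -2 → best response T.
Player I against (Q, Front): payoffs -7, -6 → best response B.
Player I against (Q, Back): payoffs 0, -6 → best response T.
Player II against (T, Front): payoffs 7, -3 → best response P.
Player II against (T, Back): payoffs 5, 8 → best response Q.
Player II against (B, Front): payoffs -5, -8 → best response P.
Player II against (B, Back): payoffs -4, 0 → best response Q.
Player III against (T, P): payoffs 8, -2 → best response Front.
Player III against (T, Q): payoffs 1, 7 → best response Back.
Player III against (B, P): payoffs -9, 6 → best response Back.
Player III against (B, Q): payoffs -6, 3 → best response Back.
Mutual best responses: (T, Q, Back).

(T, Q, Back)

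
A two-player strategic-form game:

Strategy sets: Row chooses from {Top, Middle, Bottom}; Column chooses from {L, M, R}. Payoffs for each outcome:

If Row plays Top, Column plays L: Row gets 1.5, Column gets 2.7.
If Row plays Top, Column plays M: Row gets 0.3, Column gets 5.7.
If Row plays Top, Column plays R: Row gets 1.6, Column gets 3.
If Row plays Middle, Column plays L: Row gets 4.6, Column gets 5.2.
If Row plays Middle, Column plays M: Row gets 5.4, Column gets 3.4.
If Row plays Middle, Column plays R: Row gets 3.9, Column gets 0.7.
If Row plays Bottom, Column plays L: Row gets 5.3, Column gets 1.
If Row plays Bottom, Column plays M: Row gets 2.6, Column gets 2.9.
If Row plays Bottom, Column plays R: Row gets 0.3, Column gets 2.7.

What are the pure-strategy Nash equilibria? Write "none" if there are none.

Mark each player's best response to every combination of opponents' strategies; a profile where every player is best-responding is a pure Nash equilibrium.
Row against L: payoffs 1.5, 4.6, 5.3 → best response Bottom.
Row against M: payoffs 0.3, 5.4, 2.6 → best response Middle.
Row against R: payoffs 1.6, 3.9, 0.3 → best response Middle.
Column against Top: payoffs 2.7, 5.7, 3 → best response M.
Column against Middle: payoffs 5.2, 3.4, 0.7 → best response L.
Column against Bottom: payoffs 1, 2.9, 2.7 → best response M.
No profile is a mutual best response for all players.

This game has no pure Nash equilibrium.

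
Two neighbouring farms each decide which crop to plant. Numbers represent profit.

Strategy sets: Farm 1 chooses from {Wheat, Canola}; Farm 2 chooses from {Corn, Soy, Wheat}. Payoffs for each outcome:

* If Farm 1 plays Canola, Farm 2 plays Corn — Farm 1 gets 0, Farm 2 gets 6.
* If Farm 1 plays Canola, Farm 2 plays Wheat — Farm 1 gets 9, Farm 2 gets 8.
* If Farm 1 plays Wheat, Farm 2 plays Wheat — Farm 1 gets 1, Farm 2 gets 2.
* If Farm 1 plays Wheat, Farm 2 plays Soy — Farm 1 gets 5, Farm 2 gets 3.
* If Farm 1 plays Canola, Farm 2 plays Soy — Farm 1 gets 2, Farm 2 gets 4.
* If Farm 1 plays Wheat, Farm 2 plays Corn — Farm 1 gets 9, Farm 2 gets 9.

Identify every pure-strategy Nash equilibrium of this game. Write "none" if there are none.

(Wheat, Corn); (Canola, Wheat)

Farm 1 against Corn: payoffs 9, 0 → best response Wheat.
Farm 1 against Soy: payoffs 5, 2 → best response Wheat.
Farm 1 against Wheat: payoffs 1, 9 → best response Canola.
Farm 2 against Wheat: payoffs 9, 3, 2 → best response Corn.
Farm 2 against Canola: payoffs 6, 4, 8 → best response Wheat.
Mutual best responses: (Wheat, Corn); (Canola, Wheat).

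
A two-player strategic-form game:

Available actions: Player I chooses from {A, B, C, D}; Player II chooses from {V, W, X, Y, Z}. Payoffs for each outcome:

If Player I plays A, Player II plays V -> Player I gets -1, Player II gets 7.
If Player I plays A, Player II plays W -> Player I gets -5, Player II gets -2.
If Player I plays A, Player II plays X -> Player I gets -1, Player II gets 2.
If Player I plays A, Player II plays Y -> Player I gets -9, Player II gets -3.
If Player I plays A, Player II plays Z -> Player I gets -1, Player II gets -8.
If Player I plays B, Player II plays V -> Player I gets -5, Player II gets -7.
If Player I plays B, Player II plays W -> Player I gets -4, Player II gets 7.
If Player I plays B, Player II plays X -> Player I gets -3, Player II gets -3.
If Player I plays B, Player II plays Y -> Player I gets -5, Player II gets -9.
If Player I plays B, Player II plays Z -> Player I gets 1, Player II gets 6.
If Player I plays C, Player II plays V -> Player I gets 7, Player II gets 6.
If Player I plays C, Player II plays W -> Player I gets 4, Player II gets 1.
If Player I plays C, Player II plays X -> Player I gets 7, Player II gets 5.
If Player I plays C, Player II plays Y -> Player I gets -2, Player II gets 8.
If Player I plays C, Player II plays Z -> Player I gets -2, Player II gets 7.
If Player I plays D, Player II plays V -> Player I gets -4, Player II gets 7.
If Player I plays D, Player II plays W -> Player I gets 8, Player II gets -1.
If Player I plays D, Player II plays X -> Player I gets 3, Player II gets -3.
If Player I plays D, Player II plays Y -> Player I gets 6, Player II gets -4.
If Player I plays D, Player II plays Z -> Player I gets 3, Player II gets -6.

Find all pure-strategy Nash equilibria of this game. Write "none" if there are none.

This game has no pure Nash equilibrium.

Player I against V: payoffs -1, -5, 7, -4 → best response C.
Player I against W: payoffs -5, -4, 4, 8 → best response D.
Player I against X: payoffs -1, -3, 7, 3 → best response C.
Player I against Y: payoffs -9, -5, -2, 6 → best response D.
Player I against Z: payoffs -1, 1, -2, 3 → best response D.
Player II against A: payoffs 7, -2, 2, -3, -8 → best response V.
Player II against B: payoffs -7, 7, -3, -9, 6 → best response W.
Player II against C: payoffs 6, 1, 5, 8, 7 → best response Y.
Player II against D: payoffs 7, -1, -3, -4, -6 → best response V.
No profile is a mutual best response for all players.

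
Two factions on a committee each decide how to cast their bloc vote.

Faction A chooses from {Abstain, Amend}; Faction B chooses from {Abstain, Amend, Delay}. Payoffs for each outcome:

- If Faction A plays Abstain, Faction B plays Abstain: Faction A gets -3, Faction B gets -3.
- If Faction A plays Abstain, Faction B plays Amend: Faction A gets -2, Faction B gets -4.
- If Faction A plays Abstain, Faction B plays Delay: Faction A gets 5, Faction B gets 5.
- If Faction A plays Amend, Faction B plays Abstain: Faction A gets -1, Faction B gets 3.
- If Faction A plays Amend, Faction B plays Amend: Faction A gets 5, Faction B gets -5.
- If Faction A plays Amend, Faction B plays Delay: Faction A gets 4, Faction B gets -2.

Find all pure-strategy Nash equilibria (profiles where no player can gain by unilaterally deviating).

Faction A against Abstain: payoffs -3, -1 → best response Amend.
Faction A against Amend: payoffs -2, 5 → best response Amend.
Faction A against Delay: payoffs 5, 4 → best response Abstain.
Faction B against Abstain: payoffs -3, -4, 5 → best response Delay.
Faction B against Amend: payoffs 3, -5, -2 → best response Abstain.
Mutual best responses: (Abstain, Delay); (Amend, Abstain).

(Abstain, Delay) and (Amend, Abstain)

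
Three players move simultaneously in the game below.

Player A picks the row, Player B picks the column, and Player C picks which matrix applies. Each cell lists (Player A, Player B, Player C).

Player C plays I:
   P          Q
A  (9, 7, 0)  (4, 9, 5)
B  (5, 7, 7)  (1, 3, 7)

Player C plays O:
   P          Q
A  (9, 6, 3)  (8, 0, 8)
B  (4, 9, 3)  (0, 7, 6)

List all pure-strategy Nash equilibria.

(A, P, O)

Mark each player's best response to every combination of opponents' strategies; a profile where every player is best-responding is a pure Nash equilibrium.
Player A against (P, I): payoffs 9, 5 → best response A.
Player A against (P, O): payoffs 9, 4 → best response A.
Player A against (Q, I): payoffs 4, 1 → best response A.
Player A against (Q, O): payoffs 8, 0 → best response A.
Player B against (A, I): payoffs 7, 9 → best response Q.
Player B against (A, O): payoffs 6, 0 → best response P.
Player B against (B, I): payoffs 7, 3 → best response P.
Player B against (B, O): payoffs 9, 7 → best response P.
Player C against (A, P): payoffs 0, 3 → best response O.
Player C against (A, Q): payoffs 5, 8 → best response O.
Player C against (B, P): payoffs 7, 3 → best response I.
Player C against (B, Q): payoffs 7, 6 → best response I.
Mutual best responses: (A, P, O).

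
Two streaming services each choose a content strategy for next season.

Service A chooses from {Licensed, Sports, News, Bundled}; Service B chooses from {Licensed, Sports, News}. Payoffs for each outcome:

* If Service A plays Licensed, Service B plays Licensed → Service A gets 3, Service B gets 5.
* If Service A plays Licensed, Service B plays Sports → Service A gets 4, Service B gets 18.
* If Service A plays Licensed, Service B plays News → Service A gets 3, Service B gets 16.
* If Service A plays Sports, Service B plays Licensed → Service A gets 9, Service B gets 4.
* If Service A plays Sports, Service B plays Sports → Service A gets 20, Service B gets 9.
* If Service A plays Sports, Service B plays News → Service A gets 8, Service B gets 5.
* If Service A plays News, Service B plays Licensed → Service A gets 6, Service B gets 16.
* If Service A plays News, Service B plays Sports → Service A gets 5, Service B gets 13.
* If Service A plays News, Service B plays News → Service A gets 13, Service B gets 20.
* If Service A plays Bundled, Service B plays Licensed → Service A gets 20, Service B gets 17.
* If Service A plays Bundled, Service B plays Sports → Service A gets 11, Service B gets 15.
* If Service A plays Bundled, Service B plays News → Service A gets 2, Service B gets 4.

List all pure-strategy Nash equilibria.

Mark each player's best response to every combination of opponents' strategies; a profile where every player is best-responding is a pure Nash equilibrium.
Service A against Licensed: payoffs 3, 9, 6, 20 → best response Bundled.
Service A against Sports: payoffs 4, 20, 5, 11 → best response Sports.
Service A against News: payoffs 3, 8, 13, 2 → best response News.
Service B against Licensed: payoffs 5, 18, 16 → best response Sports.
Service B against Sports: payoffs 4, 9, 5 → best response Sports.
Service B against News: payoffs 16, 13, 20 → best response News.
Service B against Bundled: payoffs 17, 15, 4 → best response Licensed.
Mutual best responses: (Sports, Sports); (News, News); (Bundled, Licensed).

The pure Nash equilibria are (Sports, Sports); (News, News); (Bundled, Licensed).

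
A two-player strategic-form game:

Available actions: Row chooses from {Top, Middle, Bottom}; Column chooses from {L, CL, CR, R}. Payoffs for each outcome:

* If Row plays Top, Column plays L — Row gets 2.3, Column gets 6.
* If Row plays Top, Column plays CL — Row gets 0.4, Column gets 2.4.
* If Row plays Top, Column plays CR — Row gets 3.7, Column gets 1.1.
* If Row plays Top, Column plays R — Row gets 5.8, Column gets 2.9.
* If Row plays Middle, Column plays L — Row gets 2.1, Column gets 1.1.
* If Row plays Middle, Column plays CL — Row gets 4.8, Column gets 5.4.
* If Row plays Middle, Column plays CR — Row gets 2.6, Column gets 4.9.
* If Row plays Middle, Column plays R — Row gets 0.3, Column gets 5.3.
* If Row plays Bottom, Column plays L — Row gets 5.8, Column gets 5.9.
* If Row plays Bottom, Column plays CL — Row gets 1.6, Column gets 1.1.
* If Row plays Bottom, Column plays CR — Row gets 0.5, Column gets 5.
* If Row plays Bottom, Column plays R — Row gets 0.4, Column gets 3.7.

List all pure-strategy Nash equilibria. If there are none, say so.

(Middle, CL); (Bottom, L)

Mark each player's best response to every combination of opponents' strategies; a profile where every player is best-responding is a pure Nash equilibrium.
Row against L: payoffs 2.3, 2.1, 5.8 → best response Bottom.
Row against CL: payoffs 0.4, 4.8, 1.6 → best response Middle.
Row against CR: payoffs 3.7, 2.6, 0.5 → best response Top.
Row against R: payoffs 5.8, 0.3, 0.4 → best response Top.
Column against Top: payoffs 6, 2.4, 1.1, 2.9 → best response L.
Column against Middle: payoffs 1.1, 5.4, 4.9, 5.3 → best response CL.
Column against Bottom: payoffs 5.9, 1.1, 5, 3.7 → best response L.
Mutual best responses: (Middle, CL); (Bottom, L).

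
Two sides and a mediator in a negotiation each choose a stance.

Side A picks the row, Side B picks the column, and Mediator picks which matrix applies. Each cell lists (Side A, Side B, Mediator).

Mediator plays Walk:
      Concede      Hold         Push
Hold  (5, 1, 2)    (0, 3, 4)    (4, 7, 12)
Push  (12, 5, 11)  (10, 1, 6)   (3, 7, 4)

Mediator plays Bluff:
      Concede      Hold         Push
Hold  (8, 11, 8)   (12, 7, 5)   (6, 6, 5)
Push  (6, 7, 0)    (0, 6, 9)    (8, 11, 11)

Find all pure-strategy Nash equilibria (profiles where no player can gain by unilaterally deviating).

The pure Nash equilibria are (Hold, Concede, Bluff) and (Hold, Push, Walk) and (Push, Push, Bluff).

(Hold, Concede, Walk): Side A can switch to Push (5 → 12). Not NE.
(Hold, Concede, Bluff): Side A gets 8, best alternative 6; Side B gets 11, best alternative 7; Mediator gets 8, best alternative 2. No profitable deviation — NE.
(Hold, Hold, Walk): Side A can switch to Push (0 → 10). Not NE.
(Hold, Hold, Bluff): Side B can switch to Concede (7 → 11). Not NE.
(Hold, Push, Walk): Side A gets 4, best alternative 3; Side B gets 7, best alternative 3; Mediator gets 12, best alternative 5. No profitable deviation — NE.
(Hold, Push, Bluff): Side A can switch to Push (6 → 8). Not NE.
(Push, Concede, Walk): Side B can switch to Push (5 → 7). Not NE.
(Push, Concede, Bluff): Side A can switch to Hold (6 → 8). Not NE.
(Push, Hold, Walk): Side B can switch to Concede (1 → 5). Not NE.
(Push, Hold, Bluff): Side A can switch to Hold (0 → 12). Not NE.
(Push, Push, Bluff): Side A gets 8, best alternative 6; Side B gets 11, best alternative 7; Mediator gets 11, best alternative 4. No profitable deviation — NE.
(The remaining 1 profile has a profitable deviation by the same check.)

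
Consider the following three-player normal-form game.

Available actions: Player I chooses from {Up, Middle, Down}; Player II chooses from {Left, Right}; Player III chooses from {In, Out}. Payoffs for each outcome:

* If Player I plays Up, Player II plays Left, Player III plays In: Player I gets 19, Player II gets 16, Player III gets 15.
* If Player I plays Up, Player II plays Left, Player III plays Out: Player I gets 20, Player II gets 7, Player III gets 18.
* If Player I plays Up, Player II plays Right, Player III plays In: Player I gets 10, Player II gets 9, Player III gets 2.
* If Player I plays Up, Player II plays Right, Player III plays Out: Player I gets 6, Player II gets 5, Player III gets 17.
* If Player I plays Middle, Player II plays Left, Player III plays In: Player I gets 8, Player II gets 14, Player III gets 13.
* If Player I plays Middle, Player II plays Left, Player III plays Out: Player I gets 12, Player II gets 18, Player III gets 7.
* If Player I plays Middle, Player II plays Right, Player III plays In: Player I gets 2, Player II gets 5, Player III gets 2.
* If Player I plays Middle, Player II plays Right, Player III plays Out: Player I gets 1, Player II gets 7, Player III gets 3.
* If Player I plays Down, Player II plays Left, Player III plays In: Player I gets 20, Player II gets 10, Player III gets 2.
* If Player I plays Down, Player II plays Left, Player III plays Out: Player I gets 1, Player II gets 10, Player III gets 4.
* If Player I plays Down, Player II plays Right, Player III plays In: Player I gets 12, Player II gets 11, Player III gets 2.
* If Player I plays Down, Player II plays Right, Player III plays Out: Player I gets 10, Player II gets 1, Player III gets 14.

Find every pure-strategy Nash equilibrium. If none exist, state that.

Player I against (Left, In): payoffs 19, 8, 20 → best response Down.
Player I against (Left, Out): payoffs 20, 12, 1 → best response Up.
Player I against (Right, In): payoffs 10, 2, 12 → best response Down.
Player I against (Right, Out): payoffs 6, 1, 10 → best response Down.
Player II against (Up, In): payoffs 16, 9 → best response Left.
Player II against (Up, Out): payoffs 7, 5 → best response Left.
Player II against (Middle, In): payoffs 14, 5 → best response Left.
Player II against (Middle, Out): payoffs 18, 7 → best response Left.
Player II against (Down, In): payoffs 10, 11 → best response Right.
Player II against (Down, Out): payoffs 10, 1 → best response Left.
Player III against (Up, Left): payoffs 15, 18 → best response Out.
Player III against (Up, Right): payoffs 2, 17 → best response Out.
Player III against (Middle, Left): payoffs 13, 7 → best response In.
Player III against (Middle, Right): payoffs 2, 3 → best response Out.
Player III against (Down, Left): payoffs 2, 4 → best response Out.
Player III against (Down, Right): payoffs 2, 14 → best response Out.
Mutual best responses: (Up, Left, Out).

Pure NE: (Up, Left, Out)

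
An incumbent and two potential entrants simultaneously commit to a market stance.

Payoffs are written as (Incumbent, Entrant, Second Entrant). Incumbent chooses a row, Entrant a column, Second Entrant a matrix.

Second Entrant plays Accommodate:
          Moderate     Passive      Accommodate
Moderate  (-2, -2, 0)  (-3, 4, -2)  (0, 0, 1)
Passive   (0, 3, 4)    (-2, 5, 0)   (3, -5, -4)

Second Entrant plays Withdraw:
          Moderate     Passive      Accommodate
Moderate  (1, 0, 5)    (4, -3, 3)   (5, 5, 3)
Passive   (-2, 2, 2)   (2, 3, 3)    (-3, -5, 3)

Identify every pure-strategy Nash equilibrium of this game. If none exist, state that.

(Moderate, Moderate, Accommodate): Incumbent can switch to Passive (-2 → 0). Not NE.
(Moderate, Moderate, Withdraw): Entrant can switch to Accommodate (0 → 5). Not NE.
(Moderate, Passive, Accommodate): Incumbent can switch to Passive (-3 → -2). Not NE.
(Moderate, Passive, Withdraw): Entrant can switch to Moderate (-3 → 0). Not NE.
(Moderate, Accommodate, Accommodate): Incumbent can switch to Passive (0 → 3). Not NE.
(Moderate, Accommodate, Withdraw): Incumbent gets 5, best alternative -3; Entrant gets 5, best alternative 0; Second Entrant gets 3, best alternative 1. No profitable deviation — NE.
(Passive, Moderate, Accommodate): Entrant can switch to Passive (3 → 5). Not NE.
(Passive, Moderate, Withdraw): Incumbent can switch to Moderate (-2 → 1). Not NE.
(Passive, Passive, Accommodate): Second Entrant can switch to Withdraw (0 → 3). Not NE.
(The remaining 3 profiles each have a profitable deviation by the same check.)

Pure NE: (Moderate, Accommodate, Withdraw)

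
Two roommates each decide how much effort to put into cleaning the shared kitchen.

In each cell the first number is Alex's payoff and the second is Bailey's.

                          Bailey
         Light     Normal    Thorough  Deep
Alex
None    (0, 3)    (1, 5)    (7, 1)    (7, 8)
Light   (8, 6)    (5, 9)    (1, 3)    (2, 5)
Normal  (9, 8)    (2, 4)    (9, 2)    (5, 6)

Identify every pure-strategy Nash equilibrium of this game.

For each strategy profile, look for a profitable unilateral deviation.
(None, Light): Alex can switch to Light (0 → 8). Not NE.
(None, Normal): Alex can switch to Light (1 → 5). Not NE.
(None, Thorough): Alex can switch to Normal (7 → 9). Not NE.
(None, Deep): Alex gets 7, best alternative 5; Bailey gets 8, best alternative 5. No profitable deviation — NE.
(Light, Light): Alex can switch to Normal (8 → 9). Not NE.
(Light, Normal): Alex gets 5, best alternative 2; Bailey gets 9, best alternative 6. No profitable deviation — NE.
(Light, Thorough): Alex can switch to None (1 → 7). Not NE.
(Light, Deep): Alex can switch to None (2 → 7). Not NE.
(Normal, Light): Alex gets 9, best alternative 8; Bailey gets 8, best alternative 6. No profitable deviation — NE.
(Normal, Normal): Alex can switch to Light (2 → 5). Not NE.
(Normal, Thorough): Bailey can switch to Light (2 → 8). Not NE.
(Normal, Deep): Alex can switch to None (5 → 7). Not NE.

Pure-strategy Nash equilibria: (None, Deep); (Light, Normal); (Normal, Light)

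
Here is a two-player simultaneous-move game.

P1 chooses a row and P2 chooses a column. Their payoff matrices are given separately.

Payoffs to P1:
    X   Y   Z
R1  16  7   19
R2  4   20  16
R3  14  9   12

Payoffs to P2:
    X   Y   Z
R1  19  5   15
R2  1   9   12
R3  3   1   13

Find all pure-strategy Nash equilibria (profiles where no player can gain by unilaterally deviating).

P1 against X: payoffs 16, 4, 14 → best response R1.
P1 against Y: payoffs 7, 20, 9 → best response R2.
P1 against Z: payoffs 19, 16, 12 → best response R1.
P2 against R1: payoffs 19, 5, 15 → best response X.
P2 against R2: payoffs 1, 9, 12 → best response Z.
P2 against R3: payoffs 3, 1, 13 → best response Z.
Mutual best responses: (R1, X).

Pure NE: (R1, X)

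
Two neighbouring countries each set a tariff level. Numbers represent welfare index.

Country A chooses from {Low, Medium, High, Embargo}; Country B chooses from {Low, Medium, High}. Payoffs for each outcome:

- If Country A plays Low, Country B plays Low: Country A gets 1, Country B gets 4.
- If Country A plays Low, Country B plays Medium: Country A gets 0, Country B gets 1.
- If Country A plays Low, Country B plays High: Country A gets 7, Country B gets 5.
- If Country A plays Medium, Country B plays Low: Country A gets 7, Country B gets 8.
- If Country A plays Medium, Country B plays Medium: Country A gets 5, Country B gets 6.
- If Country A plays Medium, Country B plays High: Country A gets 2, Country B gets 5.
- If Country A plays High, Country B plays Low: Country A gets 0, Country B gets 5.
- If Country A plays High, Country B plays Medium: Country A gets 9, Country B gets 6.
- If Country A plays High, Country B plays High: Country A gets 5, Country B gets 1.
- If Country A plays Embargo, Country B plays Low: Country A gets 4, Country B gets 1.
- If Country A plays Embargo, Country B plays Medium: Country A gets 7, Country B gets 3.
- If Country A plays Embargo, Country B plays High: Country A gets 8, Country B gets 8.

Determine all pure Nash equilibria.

Country A against Low: payoffs 1, 7, 0, 4 → best response Medium.
Country A against Medium: payoffs 0, 5, 9, 7 → best response High.
Country A against High: payoffs 7, 2, 5, 8 → best response Embargo.
Country B against Low: payoffs 4, 1, 5 → best response High.
Country B against Medium: payoffs 8, 6, 5 → best response Low.
Country B against High: payoffs 5, 6, 1 → best response Medium.
Country B against Embargo: payoffs 1, 3, 8 → best response High.
Mutual best responses: (Medium, Low); (High, Medium); (Embargo, High).

Pure-strategy Nash equilibria: (Medium, Low) and (High, Medium) and (Embargo, High)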